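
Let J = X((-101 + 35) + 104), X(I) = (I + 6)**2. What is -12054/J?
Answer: -6027/968 ≈ -6.2262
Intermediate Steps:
X(I) = (6 + I)**2
J = 1936 (J = (6 + ((-101 + 35) + 104))**2 = (6 + (-66 + 104))**2 = (6 + 38)**2 = 44**2 = 1936)
-12054/J = -12054/1936 = -12054*1/1936 = -6027/968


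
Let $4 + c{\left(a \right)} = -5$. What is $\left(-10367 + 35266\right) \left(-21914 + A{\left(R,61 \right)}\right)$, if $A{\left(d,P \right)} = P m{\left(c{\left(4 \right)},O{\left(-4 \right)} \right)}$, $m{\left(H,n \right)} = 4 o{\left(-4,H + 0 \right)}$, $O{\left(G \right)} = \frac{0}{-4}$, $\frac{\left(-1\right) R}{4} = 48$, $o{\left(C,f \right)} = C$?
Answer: $-569938110$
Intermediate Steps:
$c{\left(a \right)} = -9$ ($c{\left(a \right)} = -4 - 5 = -9$)
$R = -192$ ($R = \left(-4\right) 48 = -192$)
$O{\left(G \right)} = 0$ ($O{\left(G \right)} = 0 \left(- \frac{1}{4}\right) = 0$)
$m{\left(H,n \right)} = -16$ ($m{\left(H,n \right)} = 4 \left(-4\right) = -16$)
$A{\left(d,P \right)} = - 16 P$ ($A{\left(d,P \right)} = P \left(-16\right) = - 16 P$)
$\left(-10367 + 35266\right) \left(-21914 + A{\left(R,61 \right)}\right) = \left(-10367 + 35266\right) \left(-21914 - 976\right) = 24899 \left(-21914 - 976\right) = 24899 \left(-22890\right) = -569938110$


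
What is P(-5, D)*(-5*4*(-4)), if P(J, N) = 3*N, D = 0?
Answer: 0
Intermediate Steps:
P(-5, D)*(-5*4*(-4)) = (3*0)*(-5*4*(-4)) = 0*(-20*(-4)) = 0*80 = 0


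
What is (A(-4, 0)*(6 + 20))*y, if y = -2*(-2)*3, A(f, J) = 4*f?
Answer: -4992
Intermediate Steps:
y = 12 (y = 4*3 = 12)
(A(-4, 0)*(6 + 20))*y = ((4*(-4))*(6 + 20))*12 = -16*26*12 = -416*12 = -4992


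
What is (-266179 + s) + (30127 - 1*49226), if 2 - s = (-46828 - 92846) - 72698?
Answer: -72904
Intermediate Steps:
s = 212374 (s = 2 - ((-46828 - 92846) - 72698) = 2 - (-139674 - 72698) = 2 - 1*(-212372) = 2 + 212372 = 212374)
(-266179 + s) + (30127 - 1*49226) = (-266179 + 212374) + (30127 - 1*49226) = -53805 + (30127 - 49226) = -53805 - 19099 = -72904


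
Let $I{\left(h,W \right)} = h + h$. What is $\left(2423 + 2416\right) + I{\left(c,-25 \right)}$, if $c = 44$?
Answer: $4927$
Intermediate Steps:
$I{\left(h,W \right)} = 2 h$
$\left(2423 + 2416\right) + I{\left(c,-25 \right)} = \left(2423 + 2416\right) + 2 \cdot 44 = 4839 + 88 = 4927$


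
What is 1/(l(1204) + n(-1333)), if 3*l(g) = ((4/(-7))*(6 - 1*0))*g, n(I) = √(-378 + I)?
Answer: -1376/1895087 - I*√1711/1895087 ≈ -0.00072609 - 2.1827e-5*I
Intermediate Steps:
l(g) = -8*g/7 (l(g) = (((4/(-7))*(6 - 1*0))*g)/3 = (((4*(-⅐))*(6 + 0))*g)/3 = ((-4/7*6)*g)/3 = (-24*g/7)/3 = -8*g/7)
1/(l(1204) + n(-1333)) = 1/(-8/7*1204 + √(-378 - 1333)) = 1/(-1376 + √(-1711)) = 1/(-1376 + I*√1711)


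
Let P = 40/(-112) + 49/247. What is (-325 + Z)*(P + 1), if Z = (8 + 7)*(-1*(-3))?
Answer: -58180/247 ≈ -235.55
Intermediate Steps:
Z = 45 (Z = 15*3 = 45)
P = -549/3458 (P = 40*(-1/112) + 49*(1/247) = -5/14 + 49/247 = -549/3458 ≈ -0.15876)
(-325 + Z)*(P + 1) = (-325 + 45)*(-549/3458 + 1) = -280*2909/3458 = -58180/247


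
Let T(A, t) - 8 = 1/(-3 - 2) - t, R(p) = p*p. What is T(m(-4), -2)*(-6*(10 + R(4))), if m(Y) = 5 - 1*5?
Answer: -7644/5 ≈ -1528.8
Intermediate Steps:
m(Y) = 0 (m(Y) = 5 - 5 = 0)
R(p) = p²
T(A, t) = 39/5 - t (T(A, t) = 8 + (1/(-3 - 2) - t) = 8 + (1/(-5) - t) = 8 + (-⅕ - t) = 39/5 - t)
T(m(-4), -2)*(-6*(10 + R(4))) = (39/5 - 1*(-2))*(-6*(10 + 4²)) = (39/5 + 2)*(-6*(10 + 16)) = 49*(-6*26)/5 = (49/5)*(-156) = -7644/5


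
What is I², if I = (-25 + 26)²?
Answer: 1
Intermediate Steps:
I = 1 (I = 1² = 1)
I² = 1² = 1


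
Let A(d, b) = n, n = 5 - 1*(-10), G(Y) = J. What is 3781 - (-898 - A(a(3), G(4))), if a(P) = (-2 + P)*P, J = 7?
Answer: 4694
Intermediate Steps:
G(Y) = 7
n = 15 (n = 5 + 10 = 15)
a(P) = P*(-2 + P)
A(d, b) = 15
3781 - (-898 - A(a(3), G(4))) = 3781 - (-898 - 1*15) = 3781 - (-898 - 15) = 3781 - 1*(-913) = 3781 + 913 = 4694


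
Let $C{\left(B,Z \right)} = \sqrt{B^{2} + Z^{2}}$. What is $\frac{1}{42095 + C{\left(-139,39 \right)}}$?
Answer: $\frac{42095}{1771968183} - \frac{\sqrt{20842}}{1771968183} \approx 2.3675 \cdot 10^{-5}$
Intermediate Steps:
$\frac{1}{42095 + C{\left(-139,39 \right)}} = \frac{1}{42095 + \sqrt{\left(-139\right)^{2} + 39^{2}}} = \frac{1}{42095 + \sqrt{19321 + 1521}} = \frac{1}{42095 + \sqrt{20842}}$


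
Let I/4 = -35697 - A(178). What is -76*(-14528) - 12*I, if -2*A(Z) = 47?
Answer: 2816456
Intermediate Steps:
A(Z) = -47/2 (A(Z) = -½*47 = -47/2)
I = -142694 (I = 4*(-35697 - 1*(-47/2)) = 4*(-35697 + 47/2) = 4*(-71347/2) = -142694)
-76*(-14528) - 12*I = -76*(-14528) - 12*(-142694) = 1104128 - 1*(-1712328) = 1104128 + 1712328 = 2816456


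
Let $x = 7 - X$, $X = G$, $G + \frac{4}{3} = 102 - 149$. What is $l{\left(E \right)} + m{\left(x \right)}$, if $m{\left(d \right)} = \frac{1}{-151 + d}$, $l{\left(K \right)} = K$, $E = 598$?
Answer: $\frac{171623}{287} \approx 597.99$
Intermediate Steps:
$G = - \frac{145}{3}$ ($G = - \frac{4}{3} + \left(102 - 149\right) = - \frac{4}{3} - 47 = - \frac{145}{3} \approx -48.333$)
$X = - \frac{145}{3} \approx -48.333$
$x = \frac{166}{3}$ ($x = 7 - - \frac{145}{3} = 7 + \frac{145}{3} = \frac{166}{3} \approx 55.333$)
$l{\left(E \right)} + m{\left(x \right)} = 598 + \frac{1}{-151 + \frac{166}{3}} = 598 + \frac{1}{- \frac{287}{3}} = 598 - \frac{3}{287} = \frac{171623}{287}$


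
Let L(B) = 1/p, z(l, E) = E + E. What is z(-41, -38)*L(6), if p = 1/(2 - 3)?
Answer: 76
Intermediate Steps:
p = -1 (p = 1/(-1) = -1)
z(l, E) = 2*E
L(B) = -1 (L(B) = 1/(-1) = -1)
z(-41, -38)*L(6) = (2*(-38))*(-1) = -76*(-1) = 76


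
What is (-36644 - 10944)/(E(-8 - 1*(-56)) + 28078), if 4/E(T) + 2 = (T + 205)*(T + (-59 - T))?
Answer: -355220626/209588229 ≈ -1.6949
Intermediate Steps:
E(T) = 4/(-12097 - 59*T) (E(T) = 4/(-2 + (T + 205)*(T + (-59 - T))) = 4/(-2 + (205 + T)*(-59)) = 4/(-2 + (-12095 - 59*T)) = 4/(-12097 - 59*T))
(-36644 - 10944)/(E(-8 - 1*(-56)) + 28078) = (-36644 - 10944)/(-4/(12097 + 59*(-8 - 1*(-56))) + 28078) = -47588/(-4/(12097 + 59*(-8 + 56)) + 28078) = -47588/(-4/(12097 + 59*48) + 28078) = -47588/(-4/(12097 + 2832) + 28078) = -47588/(-4/14929 + 28078) = -47588/419176458/14929 = -47588*14929/419176458 = -355220626/209588229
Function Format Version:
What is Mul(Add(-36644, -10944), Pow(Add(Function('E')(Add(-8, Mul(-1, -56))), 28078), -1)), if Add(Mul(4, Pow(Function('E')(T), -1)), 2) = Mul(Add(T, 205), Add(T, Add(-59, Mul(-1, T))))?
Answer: Rational(-355220626, 209588229) ≈ -1.6949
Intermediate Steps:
Function('E')(T) = Mul(4, Pow(Add(-12097, Mul(-59, T)), -1)) (Function('E')(T) = Mul(4, Pow(Add(-2, Mul(Add(T, 205), Add(T, Add(-59, Mul(-1, T))))), -1)) = Mul(4, Pow(Add(-2, Mul(Add(205, T), -59)), -1)) = Mul(4, Pow(Add(-2, Add(-12095, Mul(-59, T))), -1)) = Mul(4, Pow(Add(-12097, Mul(-59, T)), -1)))
Mul(Add(-36644, -10944), Pow(Add(Function('E')(Add(-8, Mul(-1, -56))), 28078), -1)) = Mul(Add(-36644, -10944), Pow(Add(Mul(-4, Pow(Add(12097, Mul(59, Add(-8, Mul(-1, -56)))), -1)), 28078), -1)) = Mul(-47588, Pow(Add(Mul(-4, Pow(Add(12097, Mul(59, Add(-8, 56))), -1)), 28078), -1)) = Mul(-47588, Pow(Add(Mul(-4, Pow(Add(12097, Mul(59, 48)), -1)), 28078), -1)) = Mul(-47588, Pow(Add(Mul(-4, Pow(Add(12097, 2832), -1)), 28078), -1)) = Mul(-47588, Pow(Add(Mul(-4, Pow(14929, -1)), 28078), -1)) = Mul(-47588, Pow(Add(Mul(-4, Rational(1, 14929)), 28078), -1)) = Mul(-47588, Pow(Add(Rational(-4, 14929), 28078), -1)) = Mul(-47588, Pow(Rational(419176458, 14929), -1)) = Mul(-47588, Rational(14929, 419176458)) = Rational(-355220626, 209588229)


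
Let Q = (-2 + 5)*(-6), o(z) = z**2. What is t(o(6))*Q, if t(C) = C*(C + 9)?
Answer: -29160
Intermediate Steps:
t(C) = C*(9 + C)
Q = -18 (Q = 3*(-6) = -18)
t(o(6))*Q = (6**2*(9 + 6**2))*(-18) = (36*(9 + 36))*(-18) = (36*45)*(-18) = 1620*(-18) = -29160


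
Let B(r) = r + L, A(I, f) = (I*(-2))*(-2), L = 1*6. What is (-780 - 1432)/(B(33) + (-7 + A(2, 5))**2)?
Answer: -553/10 ≈ -55.300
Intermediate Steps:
L = 6
A(I, f) = 4*I (A(I, f) = -2*I*(-2) = 4*I)
B(r) = 6 + r (B(r) = r + 6 = 6 + r)
(-780 - 1432)/(B(33) + (-7 + A(2, 5))**2) = (-780 - 1432)/((6 + 33) + (-7 + 4*2)**2) = -2212/(39 + (-7 + 8)**2) = -2212/(39 + 1**2) = -2212/(39 + 1) = -2212/40 = -2212*1/40 = -553/10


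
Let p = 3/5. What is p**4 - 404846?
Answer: -253028669/625 ≈ -4.0485e+5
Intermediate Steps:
p = 3/5 (p = 3*(1/5) = 3/5 ≈ 0.60000)
p**4 - 404846 = (3/5)**4 - 404846 = 81/625 - 404846 = -253028669/625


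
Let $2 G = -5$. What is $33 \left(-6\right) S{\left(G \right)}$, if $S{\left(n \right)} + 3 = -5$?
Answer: $1584$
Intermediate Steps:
$G = - \frac{5}{2}$ ($G = \frac{1}{2} \left(-5\right) = - \frac{5}{2} \approx -2.5$)
$S{\left(n \right)} = -8$ ($S{\left(n \right)} = -3 - 5 = -8$)
$33 \left(-6\right) S{\left(G \right)} = 33 \left(-6\right) \left(-8\right) = \left(-198\right) \left(-8\right) = 1584$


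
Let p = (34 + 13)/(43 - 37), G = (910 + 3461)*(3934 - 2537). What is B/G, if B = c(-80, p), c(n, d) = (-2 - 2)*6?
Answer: -8/2035429 ≈ -3.9304e-6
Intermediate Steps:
G = 6106287 (G = 4371*1397 = 6106287)
p = 47/6 ≈ 7.8333
c(n, d) = -24 (c(n, d) = -4*6 = -24)
B = -24
B/G = -24/6106287 = -24*1/6106287 = -8/2035429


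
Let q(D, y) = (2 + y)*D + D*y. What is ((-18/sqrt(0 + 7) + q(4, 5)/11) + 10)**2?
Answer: 213952/847 - 5688*sqrt(7)/77 ≈ 57.158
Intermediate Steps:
q(D, y) = D*y + D*(2 + y) (q(D, y) = D*(2 + y) + D*y = D*y + D*(2 + y))
((-18/sqrt(0 + 7) + q(4, 5)/11) + 10)**2 = ((-18/sqrt(0 + 7) + (2*4*(1 + 5))/11) + 10)**2 = ((-18*sqrt(7)/7 + (2*4*6)*(1/11)) + 10)**2 = ((-18*sqrt(7)/7 + 48*(1/11)) + 10)**2 = ((-18*sqrt(7)/7 + 48/11) + 10)**2 = ((48/11 - 18*sqrt(7)/7) + 10)**2 = (158/11 - 18*sqrt(7)/7)**2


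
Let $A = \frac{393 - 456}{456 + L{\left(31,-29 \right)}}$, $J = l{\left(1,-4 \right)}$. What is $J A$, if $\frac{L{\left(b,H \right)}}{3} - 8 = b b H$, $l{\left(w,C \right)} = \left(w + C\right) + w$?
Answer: $- \frac{42}{27709} \approx -0.0015158$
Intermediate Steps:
$l{\left(w,C \right)} = C + 2 w$ ($l{\left(w,C \right)} = \left(C + w\right) + w = C + 2 w$)
$L{\left(b,H \right)} = 24 + 3 H b^{2}$ ($L{\left(b,H \right)} = 24 + 3 b b H = 24 + 3 b^{2} H = 24 + 3 H b^{2}$)
$J = -2$ ($J = -4 + 2 \cdot 1 = -4 + 2 = -2$)
$A = \frac{21}{27709}$ ($A = \frac{393 - 456}{456 + \left(24 + 3 \left(-29\right) 31^{2}\right)} = - \frac{63}{456 + \left(24 + 3 \left(-29\right) 961\right)} = - \frac{63}{456 + \left(24 - 83607\right)} = - \frac{63}{456 - 83583} = - \frac{63}{-83127} = \left(-63\right) \left(- \frac{1}{83127}\right) = \frac{21}{27709} \approx 0.00075788$)
$J A = \left(-2\right) \frac{21}{27709} = - \frac{42}{27709}$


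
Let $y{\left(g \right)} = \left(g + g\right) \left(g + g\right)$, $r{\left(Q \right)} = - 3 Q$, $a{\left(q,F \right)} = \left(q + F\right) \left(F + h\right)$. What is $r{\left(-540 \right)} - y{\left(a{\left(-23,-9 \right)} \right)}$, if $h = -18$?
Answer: $-2984364$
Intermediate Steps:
$a{\left(q,F \right)} = \left(-18 + F\right) \left(F + q\right)$ ($a{\left(q,F \right)} = \left(q + F\right) \left(F - 18\right) = \left(F + q\right) \left(-18 + F\right) = \left(-18 + F\right) \left(F + q\right)$)
$y{\left(g \right)} = 4 g^{2}$ ($y{\left(g \right)} = 2 g 2 g = 4 g^{2}$)
$r{\left(-540 \right)} - y{\left(a{\left(-23,-9 \right)} \right)} = \left(-3\right) \left(-540\right) - 4 \left(\left(-9\right)^{2} - -162 - -414 - -207\right)^{2} = 1620 - 4 \left(81 + 162 + 414 + 207\right)^{2} = 1620 - 4 \cdot 864^{2} = 1620 - 4 \cdot 746496 = 1620 - 2985984 = -2984364$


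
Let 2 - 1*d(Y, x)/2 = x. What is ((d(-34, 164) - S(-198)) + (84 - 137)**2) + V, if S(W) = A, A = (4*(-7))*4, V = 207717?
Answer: 210314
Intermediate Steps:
d(Y, x) = 4 - 2*x
A = -112 (A = -28*4 = -112)
S(W) = -112
((d(-34, 164) - S(-198)) + (84 - 137)**2) + V = (((4 - 2*164) - 1*(-112)) + (84 - 137)**2) + 207717 = (((4 - 328) + 112) + (-53)**2) + 207717 = ((-324 + 112) + 2809) + 207717 = (-212 + 2809) + 207717 = 2597 + 207717 = 210314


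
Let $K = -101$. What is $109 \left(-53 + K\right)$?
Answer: $-16786$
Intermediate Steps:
$109 \left(-53 + K\right) = 109 \left(-53 - 101\right) = 109 \left(-154\right) = -16786$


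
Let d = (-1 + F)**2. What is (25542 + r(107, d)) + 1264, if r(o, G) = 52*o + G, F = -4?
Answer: 32395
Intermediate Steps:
d = 25 (d = (-1 - 4)**2 = (-5)**2 = 25)
r(o, G) = G + 52*o
(25542 + r(107, d)) + 1264 = (25542 + (25 + 52*107)) + 1264 = (25542 + (25 + 5564)) + 1264 = (25542 + 5589) + 1264 = 31131 + 1264 = 32395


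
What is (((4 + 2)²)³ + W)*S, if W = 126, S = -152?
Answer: -7110864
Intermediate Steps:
(((4 + 2)²)³ + W)*S = (((4 + 2)²)³ + 126)*(-152) = ((6²)³ + 126)*(-152) = (36³ + 126)*(-152) = (46656 + 126)*(-152) = 46782*(-152) = -7110864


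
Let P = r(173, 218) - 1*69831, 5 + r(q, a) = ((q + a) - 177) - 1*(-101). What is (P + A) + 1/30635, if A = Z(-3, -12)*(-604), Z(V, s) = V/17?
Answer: -36150678558/520795 ≈ -69414.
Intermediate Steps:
Z(V, s) = V/17 (Z(V, s) = V*(1/17) = V/17)
A = 1812/17 (A = ((1/17)*(-3))*(-604) = -3/17*(-604) = 1812/17 ≈ 106.59)
r(q, a) = -81 + a + q (r(q, a) = -5 + (((q + a) - 177) - 1*(-101)) = -5 + (((a + q) - 177) + 101) = -5 + ((-177 + a + q) + 101) = -5 + (-76 + a + q) = -81 + a + q)
P = -69521 (P = (-81 + 218 + 173) - 1*69831 = 310 - 69831 = -69521)
(P + A) + 1/30635 = (-69521 + 1812/17) + 1/30635 = -1180045/17 + 1/30635 = -36150678558/520795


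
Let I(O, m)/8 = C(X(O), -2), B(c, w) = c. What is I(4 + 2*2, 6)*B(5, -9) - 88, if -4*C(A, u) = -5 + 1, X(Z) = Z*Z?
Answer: -48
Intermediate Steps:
X(Z) = Z²
C(A, u) = 1 (C(A, u) = -(-5 + 1)/4 = -¼*(-4) = 1)
I(O, m) = 8 (I(O, m) = 8*1 = 8)
I(4 + 2*2, 6)*B(5, -9) - 88 = 8*5 - 88 = 40 - 88 = -48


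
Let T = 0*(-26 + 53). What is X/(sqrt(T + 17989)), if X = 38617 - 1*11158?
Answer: 27459*sqrt(17989)/17989 ≈ 204.73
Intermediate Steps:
X = 27459 (X = 38617 - 11158 = 27459)
T = 0 (T = 0*27 = 0)
X/(sqrt(T + 17989)) = 27459/(sqrt(0 + 17989)) = 27459/(sqrt(17989)) = 27459*(sqrt(17989)/17989) = 27459*sqrt(17989)/17989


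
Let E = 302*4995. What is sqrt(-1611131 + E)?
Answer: I*sqrt(102641) ≈ 320.38*I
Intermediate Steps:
E = 1508490
sqrt(-1611131 + E) = sqrt(-1611131 + 1508490) = sqrt(-102641) = I*sqrt(102641)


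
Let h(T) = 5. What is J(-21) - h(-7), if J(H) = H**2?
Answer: 436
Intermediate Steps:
J(-21) - h(-7) = (-21)**2 - 1*5 = 441 - 5 = 436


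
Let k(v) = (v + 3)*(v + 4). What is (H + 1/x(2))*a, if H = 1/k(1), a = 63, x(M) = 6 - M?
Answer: 189/10 ≈ 18.900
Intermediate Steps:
k(v) = (3 + v)*(4 + v)
H = 1/20 (H = 1/(12 + 1**2 + 7*1) = 1/(12 + 1 + 7) = 1/20 ≈ 0.050000)
(H + 1/x(2))*a = (1/20 + 1/(6 - 1*2))*63 = (1/20 + 1/(6 - 2))*63 = (1/20 + 1/4)*63 = (3/10)*63 = 189/10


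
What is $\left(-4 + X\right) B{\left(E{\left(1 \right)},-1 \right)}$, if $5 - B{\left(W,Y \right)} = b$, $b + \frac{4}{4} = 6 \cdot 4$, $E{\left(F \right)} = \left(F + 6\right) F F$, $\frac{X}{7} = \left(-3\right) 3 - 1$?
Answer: $1332$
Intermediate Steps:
$X = -70$ ($X = 7 \left(\left(-3\right) 3 - 1\right) = 7 \left(-9 - 1\right) = 7 \left(-10\right) = -70$)
$E{\left(F \right)} = F^{2} \left(6 + F\right)$ ($E{\left(F \right)} = \left(6 + F\right) F F = F \left(6 + F\right) F = F^{2} \left(6 + F\right)$)
$b = 23$ ($b = -1 + 6 \cdot 4 = -1 + 24 = 23$)
$B{\left(W,Y \right)} = -18$ ($B{\left(W,Y \right)} = 5 - 23 = -18$)
$\left(-4 + X\right) B{\left(E{\left(1 \right)},-1 \right)} = \left(-4 - 70\right) \left(-18\right) = \left(-74\right) \left(-18\right) = 1332$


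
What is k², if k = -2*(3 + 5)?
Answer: 256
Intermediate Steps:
k = -16 (k = -2*8 = -16)
k² = (-16)² = 256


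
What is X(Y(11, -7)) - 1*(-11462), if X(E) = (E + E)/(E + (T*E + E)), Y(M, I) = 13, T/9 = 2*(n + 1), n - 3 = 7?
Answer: 1146201/100 ≈ 11462.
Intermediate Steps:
n = 10 (n = 3 + 7 = 10)
T = 198 (T = 9*(2*(10 + 1)) = 9*(2*11) = 9*22 = 198)
X(E) = 1/100 (X(E) = (E + E)/(E + (198*E + E)) = (2*E)/(E + 199*E) = (2*E)/((200*E)) = (2*E)*(1/(200*E)) = 1/100)
X(Y(11, -7)) - 1*(-11462) = 1/100 - 1*(-11462) = 1/100 + 11462 = 1146201/100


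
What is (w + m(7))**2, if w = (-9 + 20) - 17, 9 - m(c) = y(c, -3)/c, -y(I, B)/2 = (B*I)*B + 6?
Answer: 25281/49 ≈ 515.94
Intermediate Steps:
y(I, B) = -12 - 2*I*B**2 (y(I, B) = -2*((B*I)*B + 6) = -2*(I*B**2 + 6) = -2*(6 + I*B**2) = -12 - 2*I*B**2)
m(c) = 9 - (-12 - 18*c)/c (m(c) = 9 - (-12 - 2*c*(-3)**2)/c = 9 - (-12 - 2*c*9)/c = 9 - (-12 - 18*c)/c)
w = -6 (w = 11 - 17 = -6)
(w + m(7))**2 = (-6 + (27 + 12/7))**2 = (-6 + 201/7)**2 = (159/7)**2 = 25281/49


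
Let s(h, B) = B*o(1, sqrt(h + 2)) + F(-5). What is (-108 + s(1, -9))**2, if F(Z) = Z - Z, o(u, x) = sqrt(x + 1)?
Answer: 81*(12 + sqrt(1 + sqrt(3)))**2 ≈ 15099.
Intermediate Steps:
o(u, x) = sqrt(1 + x)
F(Z) = 0
s(h, B) = B*sqrt(1 + sqrt(2 + h)) (s(h, B) = B*sqrt(1 + sqrt(h + 2)) + 0 = B*sqrt(1 + sqrt(2 + h)) + 0 = B*sqrt(1 + sqrt(2 + h)))
(-108 + s(1, -9))**2 = (-108 - 9*sqrt(1 + sqrt(2 + 1)))**2 = (-108 - 9*sqrt(1 + sqrt(3)))**2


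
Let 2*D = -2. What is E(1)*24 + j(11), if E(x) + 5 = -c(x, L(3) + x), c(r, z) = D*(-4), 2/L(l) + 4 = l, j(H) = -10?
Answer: -226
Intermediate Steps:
D = -1 (D = (½)*(-2) = -1)
L(l) = 2/(-4 + l)
c(r, z) = 4 (c(r, z) = -1*(-4) = 4)
E(x) = -9 (E(x) = -5 - 1*4 = -5 - 4 = -9)
E(1)*24 + j(11) = -9*24 - 10 = -216 - 10 = -226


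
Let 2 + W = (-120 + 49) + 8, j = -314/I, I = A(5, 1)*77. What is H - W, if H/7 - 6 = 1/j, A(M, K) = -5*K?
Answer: 36293/314 ≈ 115.58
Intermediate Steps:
I = -385 (I = -5*1*77 = -5*77 = -385)
j = 314/385 (j = -314/(-385) = -314*(-1/385) = 314/385 ≈ 0.81558)
H = 15883/314 (H = 42 + 7/(314/385) = 42 + 7*(385/314) = 42 + 2695/314 = 15883/314 ≈ 50.583)
W = -65 (W = -2 + ((-120 + 49) + 8) = -2 + (-71 + 8) = -2 - 63 = -65)
H - W = 15883/314 - 1*(-65) = 15883/314 + 65 = 36293/314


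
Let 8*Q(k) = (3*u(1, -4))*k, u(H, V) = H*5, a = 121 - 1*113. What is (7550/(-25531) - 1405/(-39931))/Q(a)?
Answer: -53121599/3058435083 ≈ -0.017369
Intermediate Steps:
a = 8 (a = 121 - 113 = 8)
u(H, V) = 5*H
Q(k) = 15*k/8 (Q(k) = ((3*(5*1))*k)/8 = ((3*5)*k)/8 = (15*k)/8 = 15*k/8)
(7550/(-25531) - 1405/(-39931))/Q(a) = (7550/(-25531) - 1405/(-39931))/(((15/8)*8)) = (7550*(-1/25531) - 1405*(-1/39931))/15 = (-7550/25531 + 1405/39931)*(1/15) = -265607995/1019478361*1/15 = -53121599/3058435083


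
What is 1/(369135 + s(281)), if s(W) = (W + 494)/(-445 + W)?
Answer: 164/60537365 ≈ 2.7091e-6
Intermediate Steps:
s(W) = (494 + W)/(-445 + W)
1/(369135 + s(281)) = 1/(369135 + (494 + 281)/(-445 + 281)) = 1/(369135 + 775/(-164)) = 1/(369135 - 1/164*775) = 1/(369135 - 775/164) = 1/(60537365/164) = 164/60537365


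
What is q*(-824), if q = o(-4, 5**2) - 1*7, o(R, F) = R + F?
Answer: -11536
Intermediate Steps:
o(R, F) = F + R
q = 14 (q = (5**2 - 4) - 1*7 = (25 - 4) - 7 = 21 - 7 = 14)
q*(-824) = 14*(-824) = -11536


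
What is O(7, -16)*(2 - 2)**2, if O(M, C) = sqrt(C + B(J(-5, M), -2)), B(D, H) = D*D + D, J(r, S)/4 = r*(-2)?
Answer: 0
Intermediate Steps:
J(r, S) = -8*r (J(r, S) = 4*(r*(-2)) = 4*(-2*r) = -8*r)
B(D, H) = D + D**2 (B(D, H) = D**2 + D = D + D**2)
O(M, C) = sqrt(1640 + C) (O(M, C) = sqrt(C + (-8*(-5))*(1 - 8*(-5))) = sqrt(C + 40*(1 + 40)) = sqrt(C + 40*41) = sqrt(C + 1640) = sqrt(1640 + C))
O(7, -16)*(2 - 2)**2 = sqrt(1640 - 16)*(2 - 2)**2 = sqrt(1624)*0**2 = (2*sqrt(406))*0 = 0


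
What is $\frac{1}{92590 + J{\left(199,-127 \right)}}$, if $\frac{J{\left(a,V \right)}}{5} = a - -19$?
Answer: $\frac{1}{93680} \approx 1.0675 \cdot 10^{-5}$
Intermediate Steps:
$J{\left(a,V \right)} = 95 + 5 a$ ($J{\left(a,V \right)} = 5 \left(a - -19\right) = 5 \left(a + 19\right) = 5 \left(19 + a\right) = 95 + 5 a$)
$\frac{1}{92590 + J{\left(199,-127 \right)}} = \frac{1}{92590 + \left(95 + 5 \cdot 199\right)} = \frac{1}{92590 + \left(95 + 995\right)} = \frac{1}{92590 + 1090} = \frac{1}{93680}$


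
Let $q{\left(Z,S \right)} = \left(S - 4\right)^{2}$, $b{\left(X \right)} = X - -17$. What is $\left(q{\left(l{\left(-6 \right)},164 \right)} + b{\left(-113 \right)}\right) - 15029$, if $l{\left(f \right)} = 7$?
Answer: $10475$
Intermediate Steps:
$b{\left(X \right)} = 17 + X$ ($b{\left(X \right)} = X + 17 = 17 + X$)
$q{\left(Z,S \right)} = \left(-4 + S\right)^{2}$
$\left(q{\left(l{\left(-6 \right)},164 \right)} + b{\left(-113 \right)}\right) - 15029 = \left(\left(-4 + 164\right)^{2} + \left(17 - 113\right)\right) - 15029 = \left(160^{2} - 96\right) - 15029 = \left(25600 - 96\right) - 15029 = 25504 - 15029 = 10475$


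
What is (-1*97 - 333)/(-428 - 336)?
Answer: 215/382 ≈ 0.56283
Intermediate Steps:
(-1*97 - 333)/(-428 - 336) = (-97 - 333)/(-764) = -430*(-1/764) = 215/382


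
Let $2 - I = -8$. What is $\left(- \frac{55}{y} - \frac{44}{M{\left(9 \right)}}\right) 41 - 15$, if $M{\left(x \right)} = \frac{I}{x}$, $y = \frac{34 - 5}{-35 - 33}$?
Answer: $\frac{529103}{145} \approx 3649.0$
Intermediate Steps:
$I = 10$ ($I = 2 - -8 = 2 + 8 = 10$)
$y = - \frac{29}{68}$ ($y = \frac{29}{-68} = 29 \left(- \frac{1}{68}\right) = - \frac{29}{68} \approx -0.42647$)
$M{\left(x \right)} = \frac{10}{x}$
$\left(- \frac{55}{y} - \frac{44}{M{\left(9 \right)}}\right) 41 - 15 = \left(- \frac{55}{- \frac{29}{68}} - \frac{44}{10 \cdot \frac{1}{9}}\right) 41 - 15 = \left(\left(-55\right) \left(- \frac{68}{29}\right) - \frac{44}{10 \cdot \frac{1}{9}}\right) 41 - 15 = \left(\frac{3740}{29} - \frac{44}{\frac{10}{9}}\right) 41 - 15 = \left(\frac{3740}{29} - \frac{198}{5}\right) 41 - 15 = \frac{12958}{145} \cdot 41 - 15 = \frac{531278}{145} - 15 = \frac{529103}{145}$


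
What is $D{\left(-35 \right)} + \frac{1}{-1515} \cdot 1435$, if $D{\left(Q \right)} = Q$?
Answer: $- \frac{10892}{303} \approx -35.947$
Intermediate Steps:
$D{\left(-35 \right)} + \frac{1}{-1515} \cdot 1435 = -35 + \frac{1}{-1515} \cdot 1435 = -35 - \frac{287}{303} = - \frac{10892}{303}$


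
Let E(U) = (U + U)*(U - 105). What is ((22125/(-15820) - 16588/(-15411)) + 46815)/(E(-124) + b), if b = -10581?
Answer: 18865310777/18622041564 ≈ 1.0131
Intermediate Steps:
E(U) = 2*U*(-105 + U) (E(U) = (2*U)*(-105 + U) = 2*U*(-105 + U))
((22125/(-15820) - 16588/(-15411)) + 46815)/(E(-124) + b) = ((22125/(-15820) - 16588/(-15411)) + 46815)/(2*(-124)*(-105 - 124) - 10581) = ((22125*(-1/15820) - 16588*(-1/15411)) + 46815)/(2*(-124)*(-229) - 10581) = ((-4425/3164 + 1508/1401) + 46815)/(56792 - 10581) = (-1428113/4432764 + 46815)/46211 = (207518418547/4432764)*(1/46211) = 18865310777/18622041564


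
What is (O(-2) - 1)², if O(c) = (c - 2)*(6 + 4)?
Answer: 1681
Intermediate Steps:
O(c) = -20 + 10*c (O(c) = (-2 + c)*10 = -20 + 10*c)
(O(-2) - 1)² = ((-20 + 10*(-2)) - 1)² = ((-20 - 20) - 1)² = (-40 - 1)² = (-41)² = 1681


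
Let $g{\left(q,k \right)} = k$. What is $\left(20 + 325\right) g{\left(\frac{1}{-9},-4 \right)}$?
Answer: $-1380$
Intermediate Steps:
$\left(20 + 325\right) g{\left(\frac{1}{-9},-4 \right)} = \left(20 + 325\right) \left(-4\right) = 345 \left(-4\right) = -1380$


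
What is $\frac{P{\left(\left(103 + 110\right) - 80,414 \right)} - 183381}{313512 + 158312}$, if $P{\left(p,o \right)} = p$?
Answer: $- \frac{11453}{29489} \approx -0.38838$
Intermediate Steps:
$\frac{P{\left(\left(103 + 110\right) - 80,414 \right)} - 183381}{313512 + 158312} = \frac{\left(\left(103 + 110\right) - 80\right) - 183381}{313512 + 158312} = \frac{\left(213 - 80\right) - 183381}{471824} = \left(133 - 183381\right) \frac{1}{471824} = \left(-183248\right) \frac{1}{471824} = - \frac{11453}{29489}$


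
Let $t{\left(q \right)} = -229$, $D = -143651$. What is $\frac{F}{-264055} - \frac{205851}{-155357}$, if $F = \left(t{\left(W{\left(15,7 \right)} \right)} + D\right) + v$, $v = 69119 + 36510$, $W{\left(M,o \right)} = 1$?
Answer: $\frac{60298546412}{41022792635} \approx 1.4699$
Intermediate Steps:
$v = 105629$
$F = -38251$ ($F = \left(-229 - 143651\right) + 105629 = -143880 + 105629 = -38251$)
$\frac{F}{-264055} - \frac{205851}{-155357} = - \frac{38251}{-264055} - \frac{205851}{-155357} = \left(-38251\right) \left(- \frac{1}{264055}\right) - - \frac{205851}{155357} = \frac{38251}{264055} + \frac{205851}{155357} = \frac{60298546412}{41022792635}$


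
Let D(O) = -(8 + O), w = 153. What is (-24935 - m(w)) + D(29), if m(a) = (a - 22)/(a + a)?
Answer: -7641563/306 ≈ -24972.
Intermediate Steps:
m(a) = (-22 + a)/(2*a) (m(a) = (-22 + a)/((2*a)) = (-22 + a)*(1/(2*a)) = (-22 + a)/(2*a))
D(O) = -8 - O
(-24935 - m(w)) + D(29) = (-24935 - (-22 + 153)/(2*153)) + (-8 - 1*29) = (-24935 - 131/(2*153)) + (-8 - 29) = (-24935 - 1*131/306) - 37 = (-24935 - 131/306) - 37 = -7630241/306 - 37 = -7641563/306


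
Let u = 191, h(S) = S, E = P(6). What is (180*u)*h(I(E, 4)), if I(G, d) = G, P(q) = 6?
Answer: 206280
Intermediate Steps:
E = 6
(180*u)*h(I(E, 4)) = (180*191)*6 = 34380*6 = 206280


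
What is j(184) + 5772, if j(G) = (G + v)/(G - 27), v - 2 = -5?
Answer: 906385/157 ≈ 5773.2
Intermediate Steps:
v = -3 (v = 2 - 5 = -3)
j(G) = (-3 + G)/(-27 + G) (j(G) = (G - 3)/(G - 27) = (-3 + G)/(-27 + G))
j(184) + 5772 = (-3 + 184)/(-27 + 184) + 5772 = 181/157 + 5772 = 906385/157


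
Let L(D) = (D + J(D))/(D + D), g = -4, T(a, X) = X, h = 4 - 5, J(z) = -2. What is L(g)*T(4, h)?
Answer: -¾ ≈ -0.75000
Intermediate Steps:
h = -1
L(D) = (-2 + D)/(2*D) (L(D) = (D - 2)/(D + D) = (-2 + D)/((2*D)) = (-2 + D)*(1/(2*D)) = (-2 + D)/(2*D))
L(g)*T(4, h) = ((½)*(-2 - 4)/(-4))*(-1) = ((½)*(-¼)*(-6))*(-1) = (¾)*(-1) = -¾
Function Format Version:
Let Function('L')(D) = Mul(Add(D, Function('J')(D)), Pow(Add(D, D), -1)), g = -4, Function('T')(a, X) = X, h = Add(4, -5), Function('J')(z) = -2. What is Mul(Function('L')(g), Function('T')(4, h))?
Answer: Rational(-3, 4) ≈ -0.75000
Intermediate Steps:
h = -1
Function('L')(D) = Mul(Rational(1, 2), Pow(D, -1), Add(-2, D)) (Function('L')(D) = Mul(Add(D, -2), Pow(Add(D, D), -1)) = Mul(Add(-2, D), Pow(Mul(2, D), -1)) = Mul(Add(-2, D), Mul(Rational(1, 2), Pow(D, -1))) = Mul(Rational(1, 2), Pow(D, -1), Add(-2, D)))
Mul(Function('L')(g), Function('T')(4, h)) = Mul(Mul(Rational(1, 2), Pow(-4, -1), Add(-2, -4)), -1) = Mul(Mul(Rational(1, 2), Rational(-1, 4), -6), -1) = Mul(Rational(3, 4), -1) = Rational(-3, 4)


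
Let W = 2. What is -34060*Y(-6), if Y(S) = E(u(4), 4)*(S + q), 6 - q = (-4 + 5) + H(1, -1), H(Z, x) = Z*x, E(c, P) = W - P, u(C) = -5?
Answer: 0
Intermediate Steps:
E(c, P) = 2 - P
q = 6 (q = 6 - ((-4 + 5) + 1*(-1)) = 6 - (1 - 1) = 6 - 1*0 = 6 + 0 = 6)
Y(S) = -12 - 2*S (Y(S) = (2 - 1*4)*(S + 6) = (2 - 4)*(6 + S) = -2*(6 + S) = -12 - 2*S)
-34060*Y(-6) = -34060*(-12 - 2*(-6)) = -34060*(-12 + 12) = -34060*0 = 0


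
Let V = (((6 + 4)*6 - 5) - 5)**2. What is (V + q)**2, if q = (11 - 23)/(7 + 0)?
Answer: 305830144/49 ≈ 6.2414e+6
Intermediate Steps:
V = 2500 (V = ((10*6 - 5) - 5)**2 = ((60 - 5) - 5)**2 = (55 - 5)**2 = 50**2 = 2500)
q = -12/7 ≈ -1.7143
(V + q)**2 = (2500 - 12/7)**2 = (17488/7)**2 = 305830144/49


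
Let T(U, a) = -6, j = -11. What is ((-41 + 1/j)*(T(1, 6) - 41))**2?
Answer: 451307536/121 ≈ 3.7298e+6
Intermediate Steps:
((-41 + 1/j)*(T(1, 6) - 41))**2 = ((-41 + 1/(-11))*(-6 - 41))**2 = ((-41 - 1/11)*(-47))**2 = (-452/11*(-47))**2 = (21244/11)**2 = 451307536/121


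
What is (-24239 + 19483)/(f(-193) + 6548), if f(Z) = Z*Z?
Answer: -4756/43797 ≈ -0.10859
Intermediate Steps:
f(Z) = Z²
(-24239 + 19483)/(f(-193) + 6548) = (-24239 + 19483)/((-193)² + 6548) = -4756/(37249 + 6548) = -4756/43797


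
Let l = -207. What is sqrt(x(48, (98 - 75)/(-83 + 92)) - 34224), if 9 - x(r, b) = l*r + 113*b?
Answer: I*sqrt(221110)/3 ≈ 156.74*I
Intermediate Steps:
x(r, b) = 9 - 113*b + 207*r (x(r, b) = 9 - (-207*r + 113*b) = 9 + (-113*b + 207*r) = 9 - 113*b + 207*r)
sqrt(x(48, (98 - 75)/(-83 + 92)) - 34224) = sqrt((9 - 113*(98 - 75)/(-83 + 92) + 207*48) - 34224) = sqrt((9 - 2599/9 + 9936) - 34224) = sqrt(86906/9 - 34224) = sqrt(-221110/9) = I*sqrt(221110)/3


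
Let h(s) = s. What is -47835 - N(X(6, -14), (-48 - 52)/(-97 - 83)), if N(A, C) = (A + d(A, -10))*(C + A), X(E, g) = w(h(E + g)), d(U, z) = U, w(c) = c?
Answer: -431587/9 ≈ -47954.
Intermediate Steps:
X(E, g) = E + g
N(A, C) = 2*A*(A + C) (N(A, C) = (A + A)*(C + A) = (2*A)*(A + C) = 2*A*(A + C))
-47835 - N(X(6, -14), (-48 - 52)/(-97 - 83)) = -47835 - 2*(6 - 14)*((6 - 14) + (-48 - 52)/(-97 - 83)) = -47835 - 2*(-8)*(-8 - 100/(-180)) = -47835 - 2*(-8)*(-8 - 100*(-1/180)) = -47835 - 2*(-8)*(-8 + 5/9) = -47835 - 2*(-8)*(-67)/9 = -47835 - 1*1072/9 = -47835 - 1072/9 = -431587/9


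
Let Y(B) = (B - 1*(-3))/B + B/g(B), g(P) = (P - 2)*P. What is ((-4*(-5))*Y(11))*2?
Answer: 5480/99 ≈ 55.354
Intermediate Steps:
g(P) = P*(-2 + P) (g(P) = (-2 + P)*P = P*(-2 + P))
Y(B) = 1/(-2 + B) + (3 + B)/B (Y(B) = (B - 1*(-3))/B + B/((B*(-2 + B))) = (B + 3)/B + B*(1/(B*(-2 + B))) = (3 + B)/B + 1/(-2 + B) = 1/(-2 + B) + (3 + B)/B)
((-4*(-5))*Y(11))*2 = ((-4*(-5))*((-6 + 11**2 + 2*11)/(11*(-2 + 11))))*2 = (20*((1/11)*(-6 + 121 + 22)/9))*2 = (20*((1/11)*(1/9)*137))*2 = (20*(137/99))*2 = (2740/99)*2 = 5480/99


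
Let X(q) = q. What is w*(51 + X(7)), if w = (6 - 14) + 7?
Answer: -58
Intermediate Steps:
w = -1 (w = -8 + 7 = -1)
w*(51 + X(7)) = -(51 + 7) = -1*58 = -58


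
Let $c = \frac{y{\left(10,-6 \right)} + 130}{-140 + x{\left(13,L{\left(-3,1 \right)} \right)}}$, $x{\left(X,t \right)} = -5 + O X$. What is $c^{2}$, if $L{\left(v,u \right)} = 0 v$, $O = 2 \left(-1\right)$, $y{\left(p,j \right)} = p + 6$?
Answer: $\frac{21316}{29241} \approx 0.72898$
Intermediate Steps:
$y{\left(p,j \right)} = 6 + p$
$O = -2$
$L{\left(v,u \right)} = 0$
$x{\left(X,t \right)} = -5 - 2 X$
$c = - \frac{146}{171}$ ($c = \frac{\left(6 + 10\right) + 130}{-140 - 31} = \frac{16 + 130}{-140 - 31} = \frac{146}{-140 - 31} = \frac{146}{-171} = 146 \left(- \frac{1}{171}\right) = - \frac{146}{171} \approx -0.8538$)
$c^{2} = \left(- \frac{146}{171}\right)^{2} = \frac{21316}{29241}$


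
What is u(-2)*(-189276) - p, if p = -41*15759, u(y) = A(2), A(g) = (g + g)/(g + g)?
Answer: 456843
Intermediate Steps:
A(g) = 1 (A(g) = (2*g)/((2*g)) = (2*g)*(1/(2*g)) = 1)
u(y) = 1
p = -646119
u(-2)*(-189276) - p = 1*(-189276) - 1*(-646119) = -189276 + 646119 = 456843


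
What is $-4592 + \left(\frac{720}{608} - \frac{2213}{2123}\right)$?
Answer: $- \frac{370443567}{80674} \approx -4591.9$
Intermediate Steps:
$-4592 + \left(\frac{720}{608} - \frac{2213}{2123}\right) = -4592 + \left(720 \cdot \frac{1}{608} - \frac{2213}{2123}\right) = -4592 + \left(\frac{45}{38} - \frac{2213}{2123}\right) = -4592 + \frac{11441}{80674} = - \frac{370443567}{80674}$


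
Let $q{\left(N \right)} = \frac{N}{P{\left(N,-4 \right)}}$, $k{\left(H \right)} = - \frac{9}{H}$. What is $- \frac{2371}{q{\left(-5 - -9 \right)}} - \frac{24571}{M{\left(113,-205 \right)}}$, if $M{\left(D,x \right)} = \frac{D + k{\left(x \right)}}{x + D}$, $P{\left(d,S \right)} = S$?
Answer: $\frac{259177307}{11587} \approx 22368.0$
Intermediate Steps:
$q{\left(N \right)} = - \frac{N}{4}$ ($q{\left(N \right)} = \frac{N}{-4} = N \left(- \frac{1}{4}\right) = - \frac{N}{4}$)
$M{\left(D,x \right)} = \frac{D - \frac{9}{x}}{D + x}$ ($M{\left(D,x \right)} = \frac{D - \frac{9}{x}}{x + D} = \frac{D - \frac{9}{x}}{D + x}$)
$- \frac{2371}{q{\left(-5 - -9 \right)}} - \frac{24571}{M{\left(113,-205 \right)}} = - \frac{2371}{\left(- \frac{1}{4}\right) \left(-5 - -9\right)} - \frac{24571}{\frac{1}{-205} \frac{1}{113 - 205} \left(-9 + 113 \left(-205\right)\right)} = - \frac{2371}{\left(- \frac{1}{4}\right) \left(-5 + 9\right)} - \frac{24571}{\left(- \frac{1}{205}\right) \frac{1}{-92} \left(-9 - 23165\right)} = - \frac{2371}{\left(- \frac{1}{4}\right) 4} - \frac{24571}{\left(- \frac{1}{205}\right) \left(- \frac{1}{92}\right) \left(-23174\right)} = - \frac{2371}{-1} - \frac{24571}{- \frac{11587}{9430}} = \left(-2371\right) \left(-1\right) - - \frac{231704530}{11587} = 2371 + \frac{231704530}{11587} = \frac{259177307}{11587}$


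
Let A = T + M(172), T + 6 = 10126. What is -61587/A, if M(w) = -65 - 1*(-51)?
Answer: -61587/10106 ≈ -6.0941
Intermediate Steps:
T = 10120 (T = -6 + 10126 = 10120)
M(w) = -14 (M(w) = -65 + 51 = -14)
A = 10106 (A = 10120 - 14 = 10106)
-61587/A = -61587/10106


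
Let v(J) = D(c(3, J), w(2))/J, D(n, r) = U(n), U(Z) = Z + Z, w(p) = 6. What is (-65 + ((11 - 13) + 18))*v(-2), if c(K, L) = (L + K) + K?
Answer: 196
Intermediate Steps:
c(K, L) = L + 2*K (c(K, L) = (K + L) + K = L + 2*K)
U(Z) = 2*Z
D(n, r) = 2*n
v(J) = (12 + 2*J)/J (v(J) = (2*(J + 2*3))/J = (2*(J + 6))/J = (2*(6 + J))/J = (12 + 2*J)/J)
(-65 + ((11 - 13) + 18))*v(-2) = (-65 + ((11 - 13) + 18))*(2 + 12/(-2)) = (-65 + (-2 + 18))*(2 + 12*(-½)) = (-65 + 16)*(2 - 6) = -49*(-4) = 196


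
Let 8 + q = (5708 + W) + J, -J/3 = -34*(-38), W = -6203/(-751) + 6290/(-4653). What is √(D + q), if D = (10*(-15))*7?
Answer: √1059505587494497/1164801 ≈ 27.945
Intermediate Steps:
W = 24138769/3494403 (W = -6203*(-1/751) + 6290*(-1/4653) = 6203/751 - 6290/4653 = 24138769/3494403 ≈ 6.9078)
J = -3876 (J = -(-102)*(-38) = -3*1292 = -3876)
D = -1050 (D = -150*7 = -1050)
q = 6397929841/3494403 (q = -8 + ((5708 + 24138769/3494403) - 3876) = -8 + (19970191093/3494403 - 3876) = -8 + 6425885065/3494403 = 6397929841/3494403 ≈ 1830.9)
√(D + q) = √(-1050 + 6397929841/3494403) = √(2728806691/3494403) = √1059505587494497/1164801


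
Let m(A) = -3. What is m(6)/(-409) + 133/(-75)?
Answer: -54172/30675 ≈ -1.7660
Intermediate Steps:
m(6)/(-409) + 133/(-75) = -3/(-409) + 133/(-75) = -3*(-1/409) + 133*(-1/75) = 3/409 - 133/75 = -54172/30675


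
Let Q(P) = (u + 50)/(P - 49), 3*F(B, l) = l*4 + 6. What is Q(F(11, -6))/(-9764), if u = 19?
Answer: 69/537020 ≈ 0.00012849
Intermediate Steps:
F(B, l) = 2 + 4*l/3 (F(B, l) = (l*4 + 6)/3 = (4*l + 6)/3 = (6 + 4*l)/3 = 2 + 4*l/3)
Q(P) = 69/(-49 + P) (Q(P) = (19 + 50)/(P - 49) = 69/(-49 + P))
Q(F(11, -6))/(-9764) = (69/(-49 + (2 + (4/3)*(-6))))/(-9764) = (69/(-49 + (2 - 8)))*(-1/9764) = (69/(-49 - 6))*(-1/9764) = (69/(-55))*(-1/9764) = (69*(-1/55))*(-1/9764) = -69/55*(-1/9764) = 69/537020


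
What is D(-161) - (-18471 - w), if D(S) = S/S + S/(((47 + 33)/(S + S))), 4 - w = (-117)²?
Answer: 217401/40 ≈ 5435.0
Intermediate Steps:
w = -13685 (w = 4 - 1*(-117)² = 4 - 1*13689 = 4 - 13689 = -13685)
D(S) = 1 + S²/40 (D(S) = 1 + S/((80/((2*S)))) = 1 + S/((80*(1/(2*S)))) = 1 + S/((40/S)) = 1 + S*(S/40) = 1 + S²/40)
D(-161) - (-18471 - w) = (1 + (1/40)*(-161)²) - (-18471 - 1*(-13685)) = (1 + (1/40)*25921) - (-18471 + 13685) = (1 + 25921/40) - 1*(-4786) = 25961/40 + 4786 = 217401/40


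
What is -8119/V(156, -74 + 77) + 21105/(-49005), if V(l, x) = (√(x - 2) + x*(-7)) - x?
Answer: 383948/1089 ≈ 352.57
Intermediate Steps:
V(l, x) = √(-2 + x) - 8*x (V(l, x) = (√(-2 + x) - 7*x) - x = √(-2 + x) - 8*x)
-8119/V(156, -74 + 77) + 21105/(-49005) = -8119/(√(-2 + (-74 + 77)) - 8*(-74 + 77)) + 21105/(-49005) = -8119/(√(-2 + 3) - 8*3) + 21105*(-1/49005) = -8119/(√1 - 24) - 469/1089 = -8119/(1 - 24) - 469/1089 = -8119/(-23) - 469/1089 = -8119*(-1/23) - 469/1089 = 353 - 469/1089 = 383948/1089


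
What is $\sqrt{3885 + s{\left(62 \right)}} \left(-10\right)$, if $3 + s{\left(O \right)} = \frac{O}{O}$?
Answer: $- 10 \sqrt{3883} \approx -623.14$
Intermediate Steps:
$s{\left(O \right)} = -2$ ($s{\left(O \right)} = -3 + \frac{O}{O} = -3 + 1 = -2$)
$\sqrt{3885 + s{\left(62 \right)}} \left(-10\right) = \sqrt{3885 - 2} \left(-10\right) = \sqrt{3883} \left(-10\right) = - 10 \sqrt{3883}$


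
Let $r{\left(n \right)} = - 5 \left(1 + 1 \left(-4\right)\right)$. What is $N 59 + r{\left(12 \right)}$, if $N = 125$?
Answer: $7390$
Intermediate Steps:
$r{\left(n \right)} = 15$ ($r{\left(n \right)} = - 5 \left(1 - 4\right) = \left(-5\right) \left(-3\right) = 15$)
$N 59 + r{\left(12 \right)} = 125 \cdot 59 + 15 = 7375 + 15 = 7390$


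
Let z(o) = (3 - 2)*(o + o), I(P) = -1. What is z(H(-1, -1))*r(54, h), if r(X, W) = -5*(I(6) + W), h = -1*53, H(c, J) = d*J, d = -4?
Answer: 2160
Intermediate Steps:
H(c, J) = -4*J
h = -53
z(o) = 2*o (z(o) = 1*(2*o) = 2*o)
r(X, W) = 5 - 5*W (r(X, W) = -5*(-1 + W) = 5 - 5*W)
z(H(-1, -1))*r(54, h) = (2*(-4*(-1)))*(5 - 5*(-53)) = (2*4)*(5 + 265) = 8*270 = 2160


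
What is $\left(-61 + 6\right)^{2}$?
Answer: $3025$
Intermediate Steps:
$\left(-61 + 6\right)^{2} = \left(-55\right)^{2} = 3025$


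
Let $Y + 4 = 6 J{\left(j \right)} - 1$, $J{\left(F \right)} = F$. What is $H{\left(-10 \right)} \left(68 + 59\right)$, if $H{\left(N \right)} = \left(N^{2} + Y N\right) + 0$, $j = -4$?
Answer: $49530$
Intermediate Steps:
$Y = -29$ ($Y = -4 + \left(6 \left(-4\right) - 1\right) = -4 - 25 = -29$)
$H{\left(N \right)} = N^{2} - 29 N$ ($H{\left(N \right)} = \left(N^{2} - 29 N\right) + 0 = N^{2} - 29 N$)
$H{\left(-10 \right)} \left(68 + 59\right) = - 10 \left(-29 - 10\right) \left(68 + 59\right) = \left(-10\right) \left(-39\right) 127 = 390 \cdot 127 = 49530$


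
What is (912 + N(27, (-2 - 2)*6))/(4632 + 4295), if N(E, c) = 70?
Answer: 982/8927 ≈ 0.11000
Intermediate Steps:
(912 + N(27, (-2 - 2)*6))/(4632 + 4295) = (912 + 70)/(4632 + 4295) = 982/8927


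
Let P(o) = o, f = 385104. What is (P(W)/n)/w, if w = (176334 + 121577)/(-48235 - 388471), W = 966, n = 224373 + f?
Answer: -6113884/2631447863 ≈ -0.0023234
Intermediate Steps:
n = 609477 (n = 224373 + 385104 = 609477)
w = -297911/436706 (w = 297911/(-436706) = 297911*(-1/436706) = -297911/436706 ≈ -0.68218)
(P(W)/n)/w = (966/609477)/(-297911/436706) = (966*(1/609477))*(-436706/297911) = (14/8833)*(-436706/297911) = -6113884/2631447863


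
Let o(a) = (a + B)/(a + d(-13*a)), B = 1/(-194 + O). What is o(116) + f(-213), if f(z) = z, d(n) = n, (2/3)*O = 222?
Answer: -13743023/64496 ≈ -213.08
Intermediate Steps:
O = 333 (O = (3/2)*222 = 333)
B = 1/139 (B = 1/(-194 + 333) = 1/139 ≈ 0.0071942)
o(a) = -(1/139 + a)/(12*a) (o(a) = (a + 1/139)/(a - 13*a) = (1/139 + a)/((-12*a)) = (1/139 + a)*(-1/(12*a)) = -(1/139 + a)/(12*a))
o(116) + f(-213) = (1/1668)*(-1 - 139*116)/116 - 213 = (1/1668)*(1/116)*(-1 - 16124) - 213 = (1/1668)*(1/116)*(-16125) - 213 = -5375/64496 - 213 = -13743023/64496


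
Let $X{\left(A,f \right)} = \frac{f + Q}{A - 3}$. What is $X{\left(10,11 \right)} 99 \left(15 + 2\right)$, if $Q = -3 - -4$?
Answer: $\frac{20196}{7} \approx 2885.1$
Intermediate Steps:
$Q = 1$ ($Q = -3 + 4 = 1$)
$X{\left(A,f \right)} = \frac{1 + f}{-3 + A}$ ($X{\left(A,f \right)} = \frac{f + 1}{A - 3} = \frac{1 + f}{-3 + A}$)
$X{\left(10,11 \right)} 99 \left(15 + 2\right) = \frac{1 + 11}{-3 + 10} \cdot 99 \left(15 + 2\right) = \frac{1}{7} \cdot 12 \cdot 99 \cdot 17 = \frac{12}{7} \cdot 99 \cdot 17 = \frac{1188}{7} \cdot 17 = \frac{20196}{7}$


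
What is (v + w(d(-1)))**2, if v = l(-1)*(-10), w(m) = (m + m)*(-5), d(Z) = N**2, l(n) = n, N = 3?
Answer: 6400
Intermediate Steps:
d(Z) = 9 (d(Z) = 3**2 = 9)
w(m) = -10*m (w(m) = (2*m)*(-5) = -10*m)
v = 10 (v = -1*(-10) = 10)
(v + w(d(-1)))**2 = (10 - 10*9)**2 = (10 - 90)**2 = (-80)**2 = 6400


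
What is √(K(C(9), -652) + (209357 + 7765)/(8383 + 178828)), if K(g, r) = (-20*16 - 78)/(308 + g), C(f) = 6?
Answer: I*√93080016508045/29392127 ≈ 0.32824*I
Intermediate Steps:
K(g, r) = -398/(308 + g) (K(g, r) = (-320 - 78)/(308 + g) = -398/(308 + g))
√(K(C(9), -652) + (209357 + 7765)/(8383 + 178828)) = √(-398/(308 + 6) + (209357 + 7765)/(8383 + 178828)) = √(-398/314 + 217122/187211) = √(-398*1/314 + 217122*(1/187211)) = √(-199/157 + 217122/187211) = √(-3166835/29392127) = I*√93080016508045/29392127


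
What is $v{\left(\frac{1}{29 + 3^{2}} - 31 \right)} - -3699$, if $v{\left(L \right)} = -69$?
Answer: $3630$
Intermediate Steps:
$v{\left(\frac{1}{29 + 3^{2}} - 31 \right)} - -3699 = -69 - -3699 = -69 + 3699 = 3630$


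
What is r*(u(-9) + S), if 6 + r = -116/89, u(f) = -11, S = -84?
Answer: 61750/89 ≈ 693.82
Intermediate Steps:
r = -650/89 (r = -6 - 116/89 = -650/89 ≈ -7.3034)
r*(u(-9) + S) = -650*(-11 - 84)/89 = -650/89*(-95) = 61750/89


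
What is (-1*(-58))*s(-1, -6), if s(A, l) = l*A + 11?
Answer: 986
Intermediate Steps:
s(A, l) = 11 + A*l (s(A, l) = A*l + 11 = 11 + A*l)
(-1*(-58))*s(-1, -6) = (-1*(-58))*(11 - 1*(-6)) = 58*(11 + 6) = 58*17 = 986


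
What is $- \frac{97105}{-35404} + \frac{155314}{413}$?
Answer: $\frac{5538841221}{14621852} \approx 378.81$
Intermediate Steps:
$- \frac{97105}{-35404} + \frac{155314}{413} = \left(-97105\right) \left(- \frac{1}{35404}\right) + 155314 \cdot \frac{1}{413} = \frac{97105}{35404} + \frac{155314}{413} = \frac{5538841221}{14621852}$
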